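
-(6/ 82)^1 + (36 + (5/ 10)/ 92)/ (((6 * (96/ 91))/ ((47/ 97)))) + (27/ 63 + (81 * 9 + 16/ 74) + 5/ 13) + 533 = 1796280125919787/ 1419185005056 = 1265.71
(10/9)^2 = 100/81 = 1.23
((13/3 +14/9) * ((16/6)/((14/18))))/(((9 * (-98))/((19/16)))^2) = 19133/522764928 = 0.00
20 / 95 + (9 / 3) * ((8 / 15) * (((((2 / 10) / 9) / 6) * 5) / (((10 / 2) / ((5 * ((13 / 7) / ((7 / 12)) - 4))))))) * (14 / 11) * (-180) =25244 / 4389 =5.75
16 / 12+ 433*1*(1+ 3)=5200 / 3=1733.33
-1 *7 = -7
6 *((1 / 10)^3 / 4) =3 / 2000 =0.00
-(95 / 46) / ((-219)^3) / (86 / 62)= 2945 / 20775841902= 0.00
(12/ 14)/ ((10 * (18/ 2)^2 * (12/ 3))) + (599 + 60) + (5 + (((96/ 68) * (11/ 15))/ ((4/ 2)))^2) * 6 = 3772170041/ 5462100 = 690.61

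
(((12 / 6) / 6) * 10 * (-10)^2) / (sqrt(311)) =1000 * sqrt(311) / 933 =18.90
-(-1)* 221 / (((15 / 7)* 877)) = 1547 / 13155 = 0.12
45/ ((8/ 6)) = 135/ 4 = 33.75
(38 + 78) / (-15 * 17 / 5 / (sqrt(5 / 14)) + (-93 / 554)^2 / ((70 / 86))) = -45510546840395840 * sqrt(70) / 280125216343704477 - 51491720864080 / 93375072114568159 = -1.36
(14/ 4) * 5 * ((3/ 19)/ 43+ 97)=1386910/ 817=1697.56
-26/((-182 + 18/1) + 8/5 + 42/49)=455/2827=0.16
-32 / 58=-16 / 29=-0.55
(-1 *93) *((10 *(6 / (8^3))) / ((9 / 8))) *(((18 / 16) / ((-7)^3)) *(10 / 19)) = 6975 / 417088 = 0.02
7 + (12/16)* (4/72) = 169/24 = 7.04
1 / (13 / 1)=1 / 13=0.08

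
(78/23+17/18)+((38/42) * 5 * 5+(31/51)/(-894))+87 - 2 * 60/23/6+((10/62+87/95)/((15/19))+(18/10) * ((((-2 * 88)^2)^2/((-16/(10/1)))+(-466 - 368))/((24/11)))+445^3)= -4626607721533371503/11377982700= -406628120.60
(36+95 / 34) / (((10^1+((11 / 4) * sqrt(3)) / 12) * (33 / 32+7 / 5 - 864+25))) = -270131200 / 58160178031+18571520 * sqrt(3) / 174480534093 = -0.00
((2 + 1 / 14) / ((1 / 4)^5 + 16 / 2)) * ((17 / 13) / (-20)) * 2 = -126208 / 3727815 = -0.03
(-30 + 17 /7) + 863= 5848 /7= 835.43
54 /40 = 27 /20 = 1.35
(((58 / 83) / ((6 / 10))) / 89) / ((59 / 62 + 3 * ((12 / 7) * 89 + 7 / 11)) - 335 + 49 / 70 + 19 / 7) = 3461150 / 34116571407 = 0.00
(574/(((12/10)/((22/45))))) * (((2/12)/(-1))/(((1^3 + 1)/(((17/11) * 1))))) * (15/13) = -34.75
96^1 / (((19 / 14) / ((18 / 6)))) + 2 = 4070 / 19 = 214.21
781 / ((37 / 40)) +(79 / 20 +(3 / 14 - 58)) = 790.49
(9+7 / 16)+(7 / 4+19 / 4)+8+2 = 415 / 16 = 25.94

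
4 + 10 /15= 14 /3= 4.67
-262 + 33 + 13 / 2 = -445 / 2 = -222.50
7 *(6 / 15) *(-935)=-2618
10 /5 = 2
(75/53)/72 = 25/1272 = 0.02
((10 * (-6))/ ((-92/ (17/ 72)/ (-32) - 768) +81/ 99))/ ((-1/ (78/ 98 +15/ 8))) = -978945/ 4612076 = -0.21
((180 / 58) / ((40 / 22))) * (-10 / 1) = -495 / 29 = -17.07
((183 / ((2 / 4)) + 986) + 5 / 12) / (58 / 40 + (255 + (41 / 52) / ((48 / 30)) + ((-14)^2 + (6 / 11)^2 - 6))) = 1021128680 / 337684323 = 3.02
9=9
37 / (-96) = -37 / 96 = -0.39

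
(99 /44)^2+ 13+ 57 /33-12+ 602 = 107323 /176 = 609.79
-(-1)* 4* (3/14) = 6/7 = 0.86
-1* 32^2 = -1024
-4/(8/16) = -8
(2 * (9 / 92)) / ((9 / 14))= 7 / 23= 0.30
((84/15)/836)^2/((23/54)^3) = 7715736/13286668175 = 0.00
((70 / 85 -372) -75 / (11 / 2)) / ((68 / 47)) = -845530 / 3179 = -265.97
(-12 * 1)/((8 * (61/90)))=-135/61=-2.21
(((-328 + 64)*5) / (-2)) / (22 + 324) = 330 / 173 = 1.91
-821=-821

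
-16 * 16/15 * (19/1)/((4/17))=-20672/15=-1378.13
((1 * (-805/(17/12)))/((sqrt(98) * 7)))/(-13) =690 * sqrt(2)/1547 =0.63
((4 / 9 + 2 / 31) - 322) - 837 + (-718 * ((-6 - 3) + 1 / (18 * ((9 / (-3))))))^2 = 947537733820 / 22599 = 41928303.63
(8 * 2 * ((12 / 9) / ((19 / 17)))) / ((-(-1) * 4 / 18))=1632 / 19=85.89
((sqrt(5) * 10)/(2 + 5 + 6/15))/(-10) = -5 * sqrt(5)/37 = -0.30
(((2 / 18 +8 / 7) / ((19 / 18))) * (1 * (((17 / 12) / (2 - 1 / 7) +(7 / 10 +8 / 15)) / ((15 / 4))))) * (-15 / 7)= -82002 / 60515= -1.36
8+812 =820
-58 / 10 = -29 / 5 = -5.80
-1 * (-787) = 787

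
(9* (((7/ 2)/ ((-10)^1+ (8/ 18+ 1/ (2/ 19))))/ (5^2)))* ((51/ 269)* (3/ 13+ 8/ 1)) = -3094119/ 87425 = -35.39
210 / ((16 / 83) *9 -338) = -1743 / 2791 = -0.62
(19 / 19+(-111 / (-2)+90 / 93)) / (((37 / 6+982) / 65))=3.78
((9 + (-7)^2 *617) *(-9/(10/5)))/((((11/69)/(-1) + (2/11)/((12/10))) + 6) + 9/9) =-34430517/1769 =-19463.27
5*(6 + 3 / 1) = 45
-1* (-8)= 8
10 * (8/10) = 8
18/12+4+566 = 1143/2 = 571.50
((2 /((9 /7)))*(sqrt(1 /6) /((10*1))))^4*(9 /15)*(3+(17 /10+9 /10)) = 16807 /307546875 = 0.00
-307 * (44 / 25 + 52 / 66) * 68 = -43881352 / 825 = -53189.52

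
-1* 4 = -4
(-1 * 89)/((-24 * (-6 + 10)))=89/96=0.93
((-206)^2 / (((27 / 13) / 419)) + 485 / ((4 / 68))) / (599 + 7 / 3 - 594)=231371507 / 198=1168542.96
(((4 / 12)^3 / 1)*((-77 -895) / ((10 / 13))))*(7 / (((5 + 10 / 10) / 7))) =-1911 / 5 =-382.20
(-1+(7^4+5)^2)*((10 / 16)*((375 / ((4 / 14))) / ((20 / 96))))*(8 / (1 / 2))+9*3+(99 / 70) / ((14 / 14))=364696605028.41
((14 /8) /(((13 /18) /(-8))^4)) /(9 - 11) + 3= -376148301 /28561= -13170.00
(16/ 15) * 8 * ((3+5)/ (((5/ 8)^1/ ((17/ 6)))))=69632/ 225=309.48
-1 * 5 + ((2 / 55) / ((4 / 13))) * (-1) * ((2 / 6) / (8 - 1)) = -11563 / 2310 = -5.01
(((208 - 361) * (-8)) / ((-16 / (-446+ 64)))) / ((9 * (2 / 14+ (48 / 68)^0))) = 22729 / 8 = 2841.12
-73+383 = 310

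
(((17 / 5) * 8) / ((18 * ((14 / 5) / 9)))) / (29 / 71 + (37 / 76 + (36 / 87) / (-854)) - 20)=-0.25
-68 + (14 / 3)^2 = -416 / 9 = -46.22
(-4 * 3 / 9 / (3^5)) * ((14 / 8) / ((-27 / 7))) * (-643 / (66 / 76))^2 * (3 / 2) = 14626998722 / 7144929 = 2047.19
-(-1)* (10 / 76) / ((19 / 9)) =45 / 722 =0.06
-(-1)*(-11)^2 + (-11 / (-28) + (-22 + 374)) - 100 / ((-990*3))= 3937015 / 8316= 473.43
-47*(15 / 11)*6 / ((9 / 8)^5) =-15400960 / 72171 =-213.40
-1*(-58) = 58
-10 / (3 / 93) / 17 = -310 / 17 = -18.24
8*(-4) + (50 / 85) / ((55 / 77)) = -530 / 17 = -31.18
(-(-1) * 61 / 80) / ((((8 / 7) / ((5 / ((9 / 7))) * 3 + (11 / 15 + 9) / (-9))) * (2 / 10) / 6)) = 610183 / 2880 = 211.87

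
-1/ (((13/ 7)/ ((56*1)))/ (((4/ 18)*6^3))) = -1447.38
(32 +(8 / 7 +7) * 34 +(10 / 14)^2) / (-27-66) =-163 / 49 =-3.33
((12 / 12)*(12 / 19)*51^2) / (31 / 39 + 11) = 139.28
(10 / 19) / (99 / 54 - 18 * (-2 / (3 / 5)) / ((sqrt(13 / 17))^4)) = 10140 / 2012081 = 0.01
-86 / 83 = -1.04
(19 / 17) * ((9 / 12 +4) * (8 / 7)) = 722 / 119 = 6.07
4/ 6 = 2/ 3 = 0.67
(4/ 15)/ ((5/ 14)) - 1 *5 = -319/ 75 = -4.25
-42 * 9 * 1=-378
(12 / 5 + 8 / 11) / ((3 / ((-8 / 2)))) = -688 / 165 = -4.17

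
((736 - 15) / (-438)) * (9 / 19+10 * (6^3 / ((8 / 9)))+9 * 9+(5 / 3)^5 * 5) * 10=-42400.30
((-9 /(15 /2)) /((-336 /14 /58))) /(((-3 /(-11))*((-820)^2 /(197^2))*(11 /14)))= 7878227 /10086000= 0.78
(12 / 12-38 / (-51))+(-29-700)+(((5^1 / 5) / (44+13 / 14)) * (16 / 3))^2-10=-2625144224 / 3560769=-737.24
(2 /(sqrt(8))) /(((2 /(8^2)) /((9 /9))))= 16 * sqrt(2)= 22.63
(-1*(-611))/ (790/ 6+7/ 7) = 1833/ 398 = 4.61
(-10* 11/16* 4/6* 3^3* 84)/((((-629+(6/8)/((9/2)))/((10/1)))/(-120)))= -972000/49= -19836.73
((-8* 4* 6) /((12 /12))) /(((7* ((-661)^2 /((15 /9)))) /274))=-87680 /3058447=-0.03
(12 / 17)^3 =1728 / 4913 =0.35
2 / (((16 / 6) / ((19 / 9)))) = 19 / 12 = 1.58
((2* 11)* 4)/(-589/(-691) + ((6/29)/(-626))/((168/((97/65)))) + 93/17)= 13.92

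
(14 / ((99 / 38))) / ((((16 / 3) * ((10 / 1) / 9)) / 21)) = 8379 / 440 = 19.04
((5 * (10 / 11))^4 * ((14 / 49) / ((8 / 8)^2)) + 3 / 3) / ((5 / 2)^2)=50409948 / 2562175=19.67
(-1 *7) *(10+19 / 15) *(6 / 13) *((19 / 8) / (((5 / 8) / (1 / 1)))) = -3458 / 25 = -138.32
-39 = -39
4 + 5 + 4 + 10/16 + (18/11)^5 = 25.36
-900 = -900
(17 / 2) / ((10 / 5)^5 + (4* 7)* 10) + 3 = 1889 / 624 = 3.03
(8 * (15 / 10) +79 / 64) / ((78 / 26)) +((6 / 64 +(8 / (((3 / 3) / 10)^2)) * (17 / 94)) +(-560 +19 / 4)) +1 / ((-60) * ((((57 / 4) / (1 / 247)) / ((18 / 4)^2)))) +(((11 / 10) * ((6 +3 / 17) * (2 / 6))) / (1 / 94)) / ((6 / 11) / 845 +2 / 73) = 123039772521189139 / 17123861951040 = 7185.28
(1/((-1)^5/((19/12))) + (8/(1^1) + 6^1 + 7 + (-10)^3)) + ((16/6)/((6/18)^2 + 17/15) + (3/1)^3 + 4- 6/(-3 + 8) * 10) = -959.44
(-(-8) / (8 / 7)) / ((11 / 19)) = 133 / 11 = 12.09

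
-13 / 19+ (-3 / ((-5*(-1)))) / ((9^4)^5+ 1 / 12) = -9482979058064404465529 / 13859738623324898833235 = -0.68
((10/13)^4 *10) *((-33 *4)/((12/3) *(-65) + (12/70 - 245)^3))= 565950000000/17970970529528549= 0.00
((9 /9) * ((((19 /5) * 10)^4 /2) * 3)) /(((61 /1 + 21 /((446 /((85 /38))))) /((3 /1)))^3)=411097443155357723136 /1110689024768091397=370.13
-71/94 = -0.76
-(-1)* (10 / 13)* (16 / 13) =160 / 169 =0.95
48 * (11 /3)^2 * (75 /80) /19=605 /19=31.84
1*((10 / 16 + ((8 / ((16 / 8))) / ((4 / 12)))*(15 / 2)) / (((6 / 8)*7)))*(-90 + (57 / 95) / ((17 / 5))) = -369025 / 238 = -1550.53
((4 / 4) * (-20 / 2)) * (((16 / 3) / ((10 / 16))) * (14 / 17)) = -3584 / 51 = -70.27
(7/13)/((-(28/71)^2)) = -5041/1456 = -3.46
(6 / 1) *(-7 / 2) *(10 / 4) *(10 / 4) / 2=-525 / 8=-65.62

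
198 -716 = -518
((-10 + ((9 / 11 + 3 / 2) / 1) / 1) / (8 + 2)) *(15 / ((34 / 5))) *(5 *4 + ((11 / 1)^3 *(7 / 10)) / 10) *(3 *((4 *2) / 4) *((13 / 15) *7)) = -522132429 / 74800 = -6980.38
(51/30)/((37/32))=272/185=1.47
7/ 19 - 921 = -17492/ 19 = -920.63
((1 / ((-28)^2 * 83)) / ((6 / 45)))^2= 225 / 16937460736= 0.00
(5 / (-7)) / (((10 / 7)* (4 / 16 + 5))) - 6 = -128 / 21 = -6.10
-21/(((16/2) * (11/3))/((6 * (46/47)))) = -4347/1034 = -4.20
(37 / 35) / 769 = 37 / 26915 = 0.00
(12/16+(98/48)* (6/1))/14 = 13/14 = 0.93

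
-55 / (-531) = 55 / 531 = 0.10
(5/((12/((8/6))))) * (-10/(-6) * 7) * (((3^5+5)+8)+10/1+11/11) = 15575/9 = 1730.56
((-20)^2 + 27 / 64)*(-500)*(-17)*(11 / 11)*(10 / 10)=54457375 / 16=3403585.94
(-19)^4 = 130321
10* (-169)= -1690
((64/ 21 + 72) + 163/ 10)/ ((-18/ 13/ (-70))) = 249379/ 54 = 4618.13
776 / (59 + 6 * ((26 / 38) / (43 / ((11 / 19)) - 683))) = 13.15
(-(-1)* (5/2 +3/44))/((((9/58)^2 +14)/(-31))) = -2946023/518947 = -5.68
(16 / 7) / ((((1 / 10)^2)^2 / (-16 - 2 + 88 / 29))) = -9920000 / 29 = -342068.97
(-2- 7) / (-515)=0.02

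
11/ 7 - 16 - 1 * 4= -129/ 7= -18.43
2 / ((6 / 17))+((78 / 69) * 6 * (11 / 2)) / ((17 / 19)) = 47.36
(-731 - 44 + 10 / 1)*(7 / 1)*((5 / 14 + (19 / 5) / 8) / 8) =-35649 / 64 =-557.02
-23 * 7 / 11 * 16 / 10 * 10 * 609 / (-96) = 32683 / 22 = 1485.59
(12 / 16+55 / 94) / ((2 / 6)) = 753 / 188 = 4.01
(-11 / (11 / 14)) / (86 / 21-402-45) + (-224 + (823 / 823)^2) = -2073829 / 9301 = -222.97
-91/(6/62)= -940.33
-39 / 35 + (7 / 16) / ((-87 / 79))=-73643 / 48720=-1.51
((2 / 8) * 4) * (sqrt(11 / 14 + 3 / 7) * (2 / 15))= sqrt(238) / 105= 0.15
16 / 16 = 1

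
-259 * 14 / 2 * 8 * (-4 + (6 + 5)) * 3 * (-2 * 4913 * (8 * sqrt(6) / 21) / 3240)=142516304 * sqrt(6) / 405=861956.11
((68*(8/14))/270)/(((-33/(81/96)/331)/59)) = -331993/4620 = -71.86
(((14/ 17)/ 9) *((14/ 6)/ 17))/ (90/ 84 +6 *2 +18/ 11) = 15092/ 17673795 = 0.00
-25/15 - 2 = -11/3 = -3.67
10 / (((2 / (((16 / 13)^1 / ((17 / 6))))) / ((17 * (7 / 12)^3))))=1715 / 234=7.33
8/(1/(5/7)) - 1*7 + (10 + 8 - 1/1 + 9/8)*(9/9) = 943/56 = 16.84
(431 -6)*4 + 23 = 1723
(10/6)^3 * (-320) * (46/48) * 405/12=-143750/3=-47916.67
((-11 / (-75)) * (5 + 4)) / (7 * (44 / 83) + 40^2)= 2739 / 3327700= 0.00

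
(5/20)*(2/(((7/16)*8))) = 1/7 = 0.14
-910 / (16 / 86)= -19565 / 4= -4891.25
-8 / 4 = -2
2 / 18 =1 / 9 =0.11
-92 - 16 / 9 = -844 / 9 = -93.78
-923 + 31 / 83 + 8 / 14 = -535714 / 581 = -922.06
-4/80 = -1/20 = -0.05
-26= -26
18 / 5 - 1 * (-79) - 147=-64.40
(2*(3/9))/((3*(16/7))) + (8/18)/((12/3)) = 5/24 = 0.21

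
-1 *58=-58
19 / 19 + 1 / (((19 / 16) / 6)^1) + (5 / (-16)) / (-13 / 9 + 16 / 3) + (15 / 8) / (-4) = 23423 / 4256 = 5.50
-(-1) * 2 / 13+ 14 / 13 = 16 / 13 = 1.23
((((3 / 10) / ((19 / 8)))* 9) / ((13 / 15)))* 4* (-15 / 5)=-3888 / 247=-15.74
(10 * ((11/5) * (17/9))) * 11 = 4114/9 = 457.11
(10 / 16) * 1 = 5 / 8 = 0.62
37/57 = 0.65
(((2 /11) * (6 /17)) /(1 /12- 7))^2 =20736 /240901441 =0.00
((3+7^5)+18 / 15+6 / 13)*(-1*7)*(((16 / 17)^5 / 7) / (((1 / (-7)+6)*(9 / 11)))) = -88229665570816 / 34055270145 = -2590.78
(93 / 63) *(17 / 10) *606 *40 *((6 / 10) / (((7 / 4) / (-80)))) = -81756672 / 49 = -1668503.51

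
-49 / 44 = -1.11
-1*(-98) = 98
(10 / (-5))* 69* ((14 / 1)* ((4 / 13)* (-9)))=69552 / 13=5350.15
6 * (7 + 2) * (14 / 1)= 756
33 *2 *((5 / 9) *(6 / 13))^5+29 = 874367257 / 30074733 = 29.07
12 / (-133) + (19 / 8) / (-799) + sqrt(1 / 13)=-79231 / 850136 + sqrt(13) / 13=0.18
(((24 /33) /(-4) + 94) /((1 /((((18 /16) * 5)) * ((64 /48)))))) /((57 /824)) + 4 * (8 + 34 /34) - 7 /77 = 2133425 /209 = 10207.78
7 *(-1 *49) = -343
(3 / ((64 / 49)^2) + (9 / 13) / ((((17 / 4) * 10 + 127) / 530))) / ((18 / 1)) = 2622943 / 12034048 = 0.22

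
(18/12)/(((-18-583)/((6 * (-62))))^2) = 207576/361201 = 0.57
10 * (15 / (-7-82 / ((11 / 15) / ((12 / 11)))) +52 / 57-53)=-464406380 / 889599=-522.04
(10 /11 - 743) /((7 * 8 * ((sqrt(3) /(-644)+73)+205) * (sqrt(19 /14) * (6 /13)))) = -2801089914 * sqrt(266) /515304885953 - 62583 * sqrt(798) /2061219543812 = -0.09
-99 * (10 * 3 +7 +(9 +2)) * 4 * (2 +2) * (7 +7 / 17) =-9580032 / 17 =-563531.29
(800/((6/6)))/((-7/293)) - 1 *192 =-235744/7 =-33677.71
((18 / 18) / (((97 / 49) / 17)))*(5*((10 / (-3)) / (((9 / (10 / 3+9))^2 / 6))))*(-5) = 570188500 / 70713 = 8063.42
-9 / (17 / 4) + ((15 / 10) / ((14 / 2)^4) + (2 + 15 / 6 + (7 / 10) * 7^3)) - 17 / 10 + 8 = 50772874 / 204085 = 248.78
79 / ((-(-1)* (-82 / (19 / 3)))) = -1501 / 246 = -6.10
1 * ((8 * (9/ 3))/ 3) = 8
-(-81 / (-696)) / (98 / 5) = -135 / 22736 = -0.01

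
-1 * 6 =-6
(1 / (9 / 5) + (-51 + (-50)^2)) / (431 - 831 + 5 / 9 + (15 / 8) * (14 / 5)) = -88184 / 14191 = -6.21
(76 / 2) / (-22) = -19 / 11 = -1.73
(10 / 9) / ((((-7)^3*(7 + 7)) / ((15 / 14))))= -25 / 100842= -0.00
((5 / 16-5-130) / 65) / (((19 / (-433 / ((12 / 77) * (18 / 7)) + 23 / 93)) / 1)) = 3117569971 / 26462592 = 117.81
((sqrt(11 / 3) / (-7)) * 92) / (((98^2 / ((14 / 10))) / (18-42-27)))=391 * sqrt(33) / 12005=0.19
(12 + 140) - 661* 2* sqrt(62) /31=152 - 1322* sqrt(62) /31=-183.79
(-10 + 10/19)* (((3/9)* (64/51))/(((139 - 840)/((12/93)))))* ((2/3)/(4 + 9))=10240/273745407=0.00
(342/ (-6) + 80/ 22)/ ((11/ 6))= -29.11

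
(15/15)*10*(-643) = -6430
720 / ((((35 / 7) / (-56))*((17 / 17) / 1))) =-8064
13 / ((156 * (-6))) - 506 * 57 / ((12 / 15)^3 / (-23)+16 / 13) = -808477783 / 33876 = -23865.80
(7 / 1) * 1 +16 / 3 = 37 / 3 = 12.33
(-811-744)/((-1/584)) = 908120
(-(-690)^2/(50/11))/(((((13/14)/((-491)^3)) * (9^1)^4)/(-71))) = -1369333438700612/9477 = -144490180299.74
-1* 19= -19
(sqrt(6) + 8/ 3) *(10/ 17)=10 *sqrt(6)/ 17 + 80/ 51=3.01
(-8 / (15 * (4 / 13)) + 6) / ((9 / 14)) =6.64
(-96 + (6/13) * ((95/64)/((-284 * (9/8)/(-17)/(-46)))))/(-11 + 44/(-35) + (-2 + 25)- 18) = 75730795/5626608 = 13.46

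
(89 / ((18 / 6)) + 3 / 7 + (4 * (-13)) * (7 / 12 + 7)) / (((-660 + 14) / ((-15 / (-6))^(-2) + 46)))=4413473 / 169575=26.03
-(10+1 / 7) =-71 / 7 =-10.14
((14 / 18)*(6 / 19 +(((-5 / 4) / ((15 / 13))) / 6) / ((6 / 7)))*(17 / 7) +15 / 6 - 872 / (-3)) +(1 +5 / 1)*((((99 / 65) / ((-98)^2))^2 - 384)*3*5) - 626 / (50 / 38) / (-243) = -20550210580030942117 / 599749142756400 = -34264.68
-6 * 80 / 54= -8.89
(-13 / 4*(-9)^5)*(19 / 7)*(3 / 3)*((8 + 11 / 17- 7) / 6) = 142991.21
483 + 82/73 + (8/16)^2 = 141437/292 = 484.37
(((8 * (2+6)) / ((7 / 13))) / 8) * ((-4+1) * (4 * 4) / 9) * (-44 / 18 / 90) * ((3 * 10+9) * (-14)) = -475904 / 405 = -1175.07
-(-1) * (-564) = -564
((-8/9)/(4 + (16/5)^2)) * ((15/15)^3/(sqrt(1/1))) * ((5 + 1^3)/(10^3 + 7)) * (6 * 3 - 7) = -1100/268869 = -0.00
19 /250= 0.08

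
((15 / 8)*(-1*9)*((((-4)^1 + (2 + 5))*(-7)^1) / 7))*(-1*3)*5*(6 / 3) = -6075 / 4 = -1518.75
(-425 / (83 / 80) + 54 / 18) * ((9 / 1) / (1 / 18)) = -5467662 / 83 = -65875.45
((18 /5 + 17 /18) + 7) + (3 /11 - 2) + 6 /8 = 20923 /1980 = 10.57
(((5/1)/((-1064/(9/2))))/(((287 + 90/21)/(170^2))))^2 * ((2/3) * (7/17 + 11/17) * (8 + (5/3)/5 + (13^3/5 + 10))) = 4269289528125/3001730162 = 1422.28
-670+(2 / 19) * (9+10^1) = -668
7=7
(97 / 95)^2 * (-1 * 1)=-9409 / 9025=-1.04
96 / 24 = 4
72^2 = 5184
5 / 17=0.29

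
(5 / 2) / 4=5 / 8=0.62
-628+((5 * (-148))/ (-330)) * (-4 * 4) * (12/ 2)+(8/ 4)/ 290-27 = -1388074/ 1595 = -870.27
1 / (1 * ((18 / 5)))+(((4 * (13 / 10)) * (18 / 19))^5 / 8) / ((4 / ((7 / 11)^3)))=4383070856562401 / 185382437006250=23.64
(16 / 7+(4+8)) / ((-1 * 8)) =-25 / 14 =-1.79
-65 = -65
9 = 9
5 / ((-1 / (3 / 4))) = -15 / 4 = -3.75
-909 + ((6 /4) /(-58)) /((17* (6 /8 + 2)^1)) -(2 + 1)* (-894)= 1773.00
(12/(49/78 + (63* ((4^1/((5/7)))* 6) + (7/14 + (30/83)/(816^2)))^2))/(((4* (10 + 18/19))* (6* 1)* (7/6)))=397700008012800/45541462698608594336521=0.00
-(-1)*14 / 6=7 / 3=2.33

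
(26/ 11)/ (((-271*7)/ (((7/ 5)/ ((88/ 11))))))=-13/ 59620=-0.00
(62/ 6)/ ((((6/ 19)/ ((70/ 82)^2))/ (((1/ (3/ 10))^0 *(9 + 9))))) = 429.22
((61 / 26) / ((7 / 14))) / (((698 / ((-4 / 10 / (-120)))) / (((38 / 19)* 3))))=61 / 453700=0.00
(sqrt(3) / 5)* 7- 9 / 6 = -3 / 2+7* sqrt(3) / 5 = 0.92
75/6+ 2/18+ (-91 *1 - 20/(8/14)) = -2041/18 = -113.39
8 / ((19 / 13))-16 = -200 / 19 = -10.53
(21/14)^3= 27/8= 3.38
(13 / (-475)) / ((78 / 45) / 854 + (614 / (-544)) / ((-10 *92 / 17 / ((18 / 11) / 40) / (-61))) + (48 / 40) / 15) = -2157163008 / 2363362291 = -0.91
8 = 8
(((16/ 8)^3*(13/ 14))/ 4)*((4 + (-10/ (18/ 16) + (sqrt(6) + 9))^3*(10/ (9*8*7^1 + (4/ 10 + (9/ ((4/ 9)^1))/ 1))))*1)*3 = 24.07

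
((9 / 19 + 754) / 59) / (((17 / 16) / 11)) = 2522960 / 19057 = 132.39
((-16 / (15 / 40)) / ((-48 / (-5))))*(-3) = 40 / 3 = 13.33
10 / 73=0.14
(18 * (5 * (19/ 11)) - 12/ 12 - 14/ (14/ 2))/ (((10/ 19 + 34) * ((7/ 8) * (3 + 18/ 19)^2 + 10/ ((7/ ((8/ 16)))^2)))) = 563624607/ 1746808690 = 0.32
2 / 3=0.67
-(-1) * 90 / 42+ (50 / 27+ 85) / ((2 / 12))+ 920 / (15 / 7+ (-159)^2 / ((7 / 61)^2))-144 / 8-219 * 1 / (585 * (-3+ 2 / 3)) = 32449281805172 / 64203256845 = 505.41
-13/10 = -1.30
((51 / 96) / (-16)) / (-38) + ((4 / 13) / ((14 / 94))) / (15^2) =4005803 / 398361600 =0.01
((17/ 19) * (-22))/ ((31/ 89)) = -33286/ 589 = -56.51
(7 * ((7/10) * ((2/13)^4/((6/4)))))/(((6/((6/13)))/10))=1568/1113879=0.00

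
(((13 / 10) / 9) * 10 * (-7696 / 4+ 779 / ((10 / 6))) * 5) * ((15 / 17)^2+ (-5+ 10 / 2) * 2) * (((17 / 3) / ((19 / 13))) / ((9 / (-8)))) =246165400 / 8721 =28226.74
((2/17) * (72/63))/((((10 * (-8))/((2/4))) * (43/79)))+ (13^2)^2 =1461466291/51170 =28561.00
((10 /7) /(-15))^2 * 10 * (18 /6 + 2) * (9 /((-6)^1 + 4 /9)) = -0.73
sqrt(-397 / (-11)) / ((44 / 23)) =23 * sqrt(4367) / 484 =3.14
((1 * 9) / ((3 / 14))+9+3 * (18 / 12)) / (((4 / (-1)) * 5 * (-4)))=111 / 160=0.69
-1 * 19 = -19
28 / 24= 7 / 6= 1.17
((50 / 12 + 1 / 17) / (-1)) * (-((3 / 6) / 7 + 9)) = 54737 / 1428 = 38.33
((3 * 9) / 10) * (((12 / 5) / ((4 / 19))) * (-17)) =-26163 / 50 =-523.26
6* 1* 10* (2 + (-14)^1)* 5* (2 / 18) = -400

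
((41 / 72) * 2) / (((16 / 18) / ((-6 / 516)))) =-41 / 2752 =-0.01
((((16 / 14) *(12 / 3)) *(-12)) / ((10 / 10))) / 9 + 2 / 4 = -235 / 42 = -5.60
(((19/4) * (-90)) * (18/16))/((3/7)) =-17955/16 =-1122.19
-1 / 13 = -0.08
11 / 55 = 1 / 5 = 0.20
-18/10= -9/5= -1.80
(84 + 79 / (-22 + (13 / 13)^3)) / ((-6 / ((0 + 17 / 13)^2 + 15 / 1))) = -2379220 / 10647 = -223.46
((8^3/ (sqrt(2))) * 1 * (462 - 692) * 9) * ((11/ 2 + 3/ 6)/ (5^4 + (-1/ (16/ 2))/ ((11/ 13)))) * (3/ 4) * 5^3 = -8743680000 * sqrt(2)/ 18329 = -674637.51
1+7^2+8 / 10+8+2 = 304 / 5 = 60.80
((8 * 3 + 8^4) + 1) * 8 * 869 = 28649192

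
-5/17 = -0.29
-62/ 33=-1.88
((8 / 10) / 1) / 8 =1 / 10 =0.10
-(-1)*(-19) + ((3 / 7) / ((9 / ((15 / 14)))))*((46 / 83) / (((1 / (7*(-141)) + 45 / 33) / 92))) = -73450693 / 4297657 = -17.09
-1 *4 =-4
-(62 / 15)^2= -3844 / 225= -17.08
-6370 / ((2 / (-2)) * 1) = 6370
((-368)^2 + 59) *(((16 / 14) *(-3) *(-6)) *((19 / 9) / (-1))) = -41186832 / 7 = -5883833.14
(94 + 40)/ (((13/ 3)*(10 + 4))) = 201/ 91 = 2.21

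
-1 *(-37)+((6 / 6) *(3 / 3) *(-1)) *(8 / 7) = 251 / 7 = 35.86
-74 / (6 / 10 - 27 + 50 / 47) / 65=1739 / 38701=0.04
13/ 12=1.08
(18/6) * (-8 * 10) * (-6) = 1440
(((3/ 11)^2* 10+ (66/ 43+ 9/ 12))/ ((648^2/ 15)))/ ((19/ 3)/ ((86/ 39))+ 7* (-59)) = -105055/ 398236113792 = -0.00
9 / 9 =1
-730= -730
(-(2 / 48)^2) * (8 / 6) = -0.00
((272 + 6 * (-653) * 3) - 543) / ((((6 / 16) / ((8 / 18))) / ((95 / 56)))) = -24177.25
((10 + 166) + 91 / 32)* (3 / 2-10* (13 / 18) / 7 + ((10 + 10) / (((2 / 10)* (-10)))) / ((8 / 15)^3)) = -11705.27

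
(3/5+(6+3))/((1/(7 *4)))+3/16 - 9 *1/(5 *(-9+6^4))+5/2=3105801/11440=271.49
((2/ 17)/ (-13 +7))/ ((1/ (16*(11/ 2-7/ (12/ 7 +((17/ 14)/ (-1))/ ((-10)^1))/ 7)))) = -6792/ 4369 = -1.55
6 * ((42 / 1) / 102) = 42 / 17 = 2.47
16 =16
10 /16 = 5 /8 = 0.62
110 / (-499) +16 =7874 / 499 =15.78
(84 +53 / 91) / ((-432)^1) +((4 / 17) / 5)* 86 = 3.85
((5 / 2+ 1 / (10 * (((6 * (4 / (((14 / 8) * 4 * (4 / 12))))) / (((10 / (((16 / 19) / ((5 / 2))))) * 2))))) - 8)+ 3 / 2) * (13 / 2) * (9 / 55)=-51259 / 14080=-3.64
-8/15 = -0.53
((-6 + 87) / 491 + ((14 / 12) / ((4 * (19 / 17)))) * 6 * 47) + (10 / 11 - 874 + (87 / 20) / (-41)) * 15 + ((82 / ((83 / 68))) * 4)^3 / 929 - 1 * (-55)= 35396053942910169007 / 4469836337035234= 7918.87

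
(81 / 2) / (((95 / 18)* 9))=0.85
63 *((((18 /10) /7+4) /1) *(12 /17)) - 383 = -193.68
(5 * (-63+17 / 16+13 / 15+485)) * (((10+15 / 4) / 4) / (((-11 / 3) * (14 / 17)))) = -8648155 / 3584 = -2412.99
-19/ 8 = -2.38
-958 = -958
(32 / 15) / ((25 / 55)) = 352 / 75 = 4.69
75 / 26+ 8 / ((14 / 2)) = 733 / 182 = 4.03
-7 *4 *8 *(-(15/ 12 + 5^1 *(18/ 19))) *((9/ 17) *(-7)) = -1605240/ 323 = -4969.78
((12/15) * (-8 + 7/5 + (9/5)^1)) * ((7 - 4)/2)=-144/25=-5.76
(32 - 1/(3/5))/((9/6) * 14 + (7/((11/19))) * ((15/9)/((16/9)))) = 2288/2439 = 0.94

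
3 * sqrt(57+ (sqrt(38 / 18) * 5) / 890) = sqrt(534 * sqrt(19)+ 16253892) / 178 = 22.65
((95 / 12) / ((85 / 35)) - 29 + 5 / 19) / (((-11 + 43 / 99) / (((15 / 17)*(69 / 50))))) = 674554419 / 229743440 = 2.94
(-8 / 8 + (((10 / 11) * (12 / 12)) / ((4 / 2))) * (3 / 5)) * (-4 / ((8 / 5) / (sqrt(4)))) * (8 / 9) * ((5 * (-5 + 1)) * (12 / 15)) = -51.72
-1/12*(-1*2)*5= 5/6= 0.83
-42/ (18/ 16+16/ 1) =-336/ 137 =-2.45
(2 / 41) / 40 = 1 / 820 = 0.00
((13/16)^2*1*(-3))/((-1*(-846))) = -169/72192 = -0.00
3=3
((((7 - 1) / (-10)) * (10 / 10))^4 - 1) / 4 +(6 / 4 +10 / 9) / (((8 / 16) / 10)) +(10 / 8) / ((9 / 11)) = 133831 / 2500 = 53.53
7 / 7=1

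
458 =458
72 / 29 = 2.48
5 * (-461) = -2305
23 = 23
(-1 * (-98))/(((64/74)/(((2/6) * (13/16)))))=23569/768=30.69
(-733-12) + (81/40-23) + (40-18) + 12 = -29279/40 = -731.98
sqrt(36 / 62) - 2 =-2+3 *sqrt(62) / 31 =-1.24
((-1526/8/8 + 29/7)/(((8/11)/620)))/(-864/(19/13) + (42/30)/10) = 3573978375/125768608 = 28.42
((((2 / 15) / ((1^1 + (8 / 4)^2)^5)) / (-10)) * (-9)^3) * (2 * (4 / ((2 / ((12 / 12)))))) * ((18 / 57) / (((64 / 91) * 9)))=0.00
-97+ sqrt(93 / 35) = -97+ sqrt(3255) / 35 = -95.37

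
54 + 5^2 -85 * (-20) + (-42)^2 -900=2643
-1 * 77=-77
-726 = -726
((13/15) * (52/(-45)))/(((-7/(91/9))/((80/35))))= 3.31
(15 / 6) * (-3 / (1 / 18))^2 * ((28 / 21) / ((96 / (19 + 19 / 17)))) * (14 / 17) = 484785 / 289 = 1677.46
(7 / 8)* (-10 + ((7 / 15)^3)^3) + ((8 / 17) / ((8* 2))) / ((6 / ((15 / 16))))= -365750147819261 / 41826375000000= -8.74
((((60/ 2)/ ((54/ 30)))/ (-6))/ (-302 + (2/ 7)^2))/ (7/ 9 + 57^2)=1225/ 432694912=0.00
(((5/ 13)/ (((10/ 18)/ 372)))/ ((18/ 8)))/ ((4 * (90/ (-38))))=-2356/ 195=-12.08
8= 8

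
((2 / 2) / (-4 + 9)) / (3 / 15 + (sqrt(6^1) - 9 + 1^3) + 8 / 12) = -321 / 10099 - 45*sqrt(6) / 10099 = -0.04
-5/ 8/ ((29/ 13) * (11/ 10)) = -325/ 1276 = -0.25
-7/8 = -0.88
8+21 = 29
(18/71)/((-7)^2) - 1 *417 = -1450725/3479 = -416.99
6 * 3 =18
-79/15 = -5.27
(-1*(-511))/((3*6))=511/18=28.39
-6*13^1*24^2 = -44928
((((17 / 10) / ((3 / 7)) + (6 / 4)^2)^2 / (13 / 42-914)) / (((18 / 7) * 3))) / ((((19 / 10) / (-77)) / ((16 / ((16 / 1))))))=524933717 / 2362365000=0.22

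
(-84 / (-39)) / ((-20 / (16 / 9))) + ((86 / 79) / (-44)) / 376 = -73215811 / 382290480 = -0.19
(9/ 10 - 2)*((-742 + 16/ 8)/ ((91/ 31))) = 25234/ 91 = 277.30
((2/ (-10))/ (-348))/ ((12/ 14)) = 7/ 10440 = 0.00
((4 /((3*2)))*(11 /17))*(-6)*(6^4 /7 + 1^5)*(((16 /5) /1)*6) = -5503872 /595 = -9250.21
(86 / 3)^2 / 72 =1849 / 162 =11.41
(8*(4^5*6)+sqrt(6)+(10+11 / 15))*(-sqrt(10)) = sqrt(10)*(-737441 / 15-sqrt(6)) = -155473.96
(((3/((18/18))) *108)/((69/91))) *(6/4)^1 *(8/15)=39312/115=341.84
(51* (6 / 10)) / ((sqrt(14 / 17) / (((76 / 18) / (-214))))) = -323* sqrt(238) / 7490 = -0.67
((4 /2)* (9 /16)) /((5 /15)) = 27 /8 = 3.38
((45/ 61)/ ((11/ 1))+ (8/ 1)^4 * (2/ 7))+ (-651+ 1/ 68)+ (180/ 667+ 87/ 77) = 110942754871/ 213037132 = 520.77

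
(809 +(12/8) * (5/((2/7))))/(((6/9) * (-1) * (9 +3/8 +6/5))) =-118.48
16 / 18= 8 / 9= 0.89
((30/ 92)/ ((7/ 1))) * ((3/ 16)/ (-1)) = -45/ 5152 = -0.01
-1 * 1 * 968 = -968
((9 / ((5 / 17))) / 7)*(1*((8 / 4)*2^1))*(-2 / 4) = -306 / 35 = -8.74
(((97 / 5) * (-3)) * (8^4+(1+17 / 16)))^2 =364068494975241 / 6400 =56885702339.88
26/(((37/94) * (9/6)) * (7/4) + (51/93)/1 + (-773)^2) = 606112/13929632919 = 0.00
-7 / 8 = -0.88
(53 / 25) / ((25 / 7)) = 371 / 625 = 0.59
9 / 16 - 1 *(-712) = 11401 / 16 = 712.56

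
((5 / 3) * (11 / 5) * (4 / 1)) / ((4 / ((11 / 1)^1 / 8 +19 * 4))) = 6809 / 24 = 283.71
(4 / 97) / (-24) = -1 / 582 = -0.00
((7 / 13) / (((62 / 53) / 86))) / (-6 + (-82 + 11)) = -0.51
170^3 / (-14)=-2456500 / 7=-350928.57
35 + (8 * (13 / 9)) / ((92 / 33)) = 2701 / 69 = 39.14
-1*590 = -590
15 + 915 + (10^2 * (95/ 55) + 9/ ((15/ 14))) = 61112/ 55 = 1111.13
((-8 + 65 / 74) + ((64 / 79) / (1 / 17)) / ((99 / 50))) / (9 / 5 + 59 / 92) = -22095410 / 324970371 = -0.07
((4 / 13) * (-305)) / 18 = -610 / 117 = -5.21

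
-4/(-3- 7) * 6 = 12/5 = 2.40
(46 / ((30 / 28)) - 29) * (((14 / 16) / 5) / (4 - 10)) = -1463 / 3600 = -0.41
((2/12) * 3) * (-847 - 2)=-849/2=-424.50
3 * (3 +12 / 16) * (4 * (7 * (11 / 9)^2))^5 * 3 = 557990777944328960 / 129140163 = 4320815190.12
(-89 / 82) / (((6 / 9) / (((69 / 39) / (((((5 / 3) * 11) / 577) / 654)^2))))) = -1967563414051029 / 1612325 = -1220326803.87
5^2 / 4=25 / 4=6.25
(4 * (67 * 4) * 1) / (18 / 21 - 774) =-1876 / 1353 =-1.39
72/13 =5.54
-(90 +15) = -105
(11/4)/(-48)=-11/192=-0.06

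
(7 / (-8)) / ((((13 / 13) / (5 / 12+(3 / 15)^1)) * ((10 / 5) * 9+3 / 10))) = -259 / 8784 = -0.03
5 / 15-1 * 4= -11 / 3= -3.67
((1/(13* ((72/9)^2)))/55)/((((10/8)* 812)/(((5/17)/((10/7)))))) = 1/225596800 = 0.00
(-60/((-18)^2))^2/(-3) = -25/2187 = -0.01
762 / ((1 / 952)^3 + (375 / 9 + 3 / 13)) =25640732242944 / 1409817500711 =18.19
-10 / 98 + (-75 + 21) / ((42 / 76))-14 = -5479 / 49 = -111.82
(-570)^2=324900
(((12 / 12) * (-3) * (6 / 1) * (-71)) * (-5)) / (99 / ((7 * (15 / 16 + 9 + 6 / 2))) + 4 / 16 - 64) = 101.98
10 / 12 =5 / 6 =0.83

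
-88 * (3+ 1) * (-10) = 3520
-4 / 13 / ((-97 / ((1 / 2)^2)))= 1 / 1261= 0.00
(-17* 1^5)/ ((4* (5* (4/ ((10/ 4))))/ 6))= -51/ 16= -3.19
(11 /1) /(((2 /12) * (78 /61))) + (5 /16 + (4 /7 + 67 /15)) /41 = 46335337 /895440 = 51.75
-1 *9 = -9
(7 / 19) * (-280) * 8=-15680 / 19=-825.26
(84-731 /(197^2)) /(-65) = -1.29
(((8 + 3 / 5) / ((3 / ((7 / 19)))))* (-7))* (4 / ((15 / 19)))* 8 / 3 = -99.89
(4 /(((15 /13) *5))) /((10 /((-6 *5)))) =-52 /25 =-2.08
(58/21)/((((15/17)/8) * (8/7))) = 986/45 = 21.91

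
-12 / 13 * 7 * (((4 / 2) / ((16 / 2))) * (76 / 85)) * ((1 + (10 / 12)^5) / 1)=-1449833 / 716040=-2.02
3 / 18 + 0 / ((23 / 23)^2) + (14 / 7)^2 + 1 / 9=77 / 18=4.28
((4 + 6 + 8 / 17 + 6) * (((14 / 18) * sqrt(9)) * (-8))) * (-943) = 14786240 / 51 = 289926.27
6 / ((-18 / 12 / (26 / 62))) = -1.68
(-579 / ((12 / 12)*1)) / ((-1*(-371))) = -579 / 371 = -1.56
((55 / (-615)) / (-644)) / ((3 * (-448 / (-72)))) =11 / 1478624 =0.00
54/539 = 0.10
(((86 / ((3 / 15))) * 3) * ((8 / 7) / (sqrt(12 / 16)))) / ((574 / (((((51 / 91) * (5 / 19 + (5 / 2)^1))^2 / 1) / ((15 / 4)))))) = 134211600 * sqrt(3) / 122567081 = 1.90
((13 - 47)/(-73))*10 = 340/73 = 4.66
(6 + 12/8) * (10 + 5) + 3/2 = 114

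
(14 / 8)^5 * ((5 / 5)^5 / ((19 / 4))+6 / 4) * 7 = 7647185 / 38912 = 196.53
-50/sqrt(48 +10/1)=-25*sqrt(58)/29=-6.57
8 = 8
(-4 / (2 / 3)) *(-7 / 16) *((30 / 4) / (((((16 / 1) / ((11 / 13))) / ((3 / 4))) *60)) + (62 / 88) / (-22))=-457779 / 6443008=-0.07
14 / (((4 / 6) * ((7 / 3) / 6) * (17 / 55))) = 2970 / 17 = 174.71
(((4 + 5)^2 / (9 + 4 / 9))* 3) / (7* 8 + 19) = 0.34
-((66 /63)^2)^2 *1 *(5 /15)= -234256 /583443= -0.40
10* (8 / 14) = 40 / 7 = 5.71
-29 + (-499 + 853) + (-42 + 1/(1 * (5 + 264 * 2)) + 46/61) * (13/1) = -528142/2501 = -211.17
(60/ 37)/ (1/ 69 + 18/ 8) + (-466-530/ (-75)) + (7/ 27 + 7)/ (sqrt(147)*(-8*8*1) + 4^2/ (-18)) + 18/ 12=-1609684922136/ 3524467375-4116*sqrt(3)/ 762047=-456.73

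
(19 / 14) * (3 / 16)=57 / 224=0.25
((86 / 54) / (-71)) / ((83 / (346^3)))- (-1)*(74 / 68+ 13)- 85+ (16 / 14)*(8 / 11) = -4692202762745 / 416552598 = -11264.37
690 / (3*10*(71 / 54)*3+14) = 2070 / 397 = 5.21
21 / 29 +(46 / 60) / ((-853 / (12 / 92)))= 179101 / 247370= 0.72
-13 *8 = -104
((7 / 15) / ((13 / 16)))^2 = 12544 / 38025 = 0.33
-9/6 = -3/2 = -1.50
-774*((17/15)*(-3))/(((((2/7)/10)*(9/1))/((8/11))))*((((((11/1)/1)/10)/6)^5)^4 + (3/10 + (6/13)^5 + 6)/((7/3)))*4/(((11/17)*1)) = 31989775942149661181653716196511859136760755177/256653484871941575475200000000000000000000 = 124641.89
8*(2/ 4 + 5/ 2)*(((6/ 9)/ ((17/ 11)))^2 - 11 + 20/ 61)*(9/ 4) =-9982362/ 17629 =-566.25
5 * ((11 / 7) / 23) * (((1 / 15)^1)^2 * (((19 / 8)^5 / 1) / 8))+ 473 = 898364578529 / 1899233280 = 473.01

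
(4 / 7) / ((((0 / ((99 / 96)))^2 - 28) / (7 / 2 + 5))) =-17 / 98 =-0.17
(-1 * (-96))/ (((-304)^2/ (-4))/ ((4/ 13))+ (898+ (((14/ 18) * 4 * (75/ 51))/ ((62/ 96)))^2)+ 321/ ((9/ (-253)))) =-239957856/ 207872195867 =-0.00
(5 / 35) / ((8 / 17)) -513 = -28711 / 56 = -512.70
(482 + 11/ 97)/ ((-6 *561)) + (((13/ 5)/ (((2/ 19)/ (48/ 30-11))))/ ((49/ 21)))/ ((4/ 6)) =-17072995481/ 114275700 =-149.40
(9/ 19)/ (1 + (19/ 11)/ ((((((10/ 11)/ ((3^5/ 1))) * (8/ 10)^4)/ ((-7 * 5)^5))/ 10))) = -2304/ 2879610275385761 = -0.00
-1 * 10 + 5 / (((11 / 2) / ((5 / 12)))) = -635 / 66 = -9.62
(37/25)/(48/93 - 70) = -1147/53850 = -0.02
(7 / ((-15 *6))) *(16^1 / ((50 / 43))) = -1204 / 1125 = -1.07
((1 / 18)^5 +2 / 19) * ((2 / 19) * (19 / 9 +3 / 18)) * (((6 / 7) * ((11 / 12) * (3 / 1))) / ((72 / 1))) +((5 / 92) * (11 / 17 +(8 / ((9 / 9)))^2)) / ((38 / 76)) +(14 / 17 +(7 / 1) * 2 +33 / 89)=1595149350835627319 / 71782450194728448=22.22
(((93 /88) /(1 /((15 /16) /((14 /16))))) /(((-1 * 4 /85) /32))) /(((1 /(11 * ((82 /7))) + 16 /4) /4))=-1296420 /1687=-768.48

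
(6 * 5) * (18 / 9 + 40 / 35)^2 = 14520 / 49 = 296.33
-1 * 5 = -5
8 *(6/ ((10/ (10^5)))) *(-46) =-22080000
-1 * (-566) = 566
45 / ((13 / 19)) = 855 / 13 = 65.77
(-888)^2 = 788544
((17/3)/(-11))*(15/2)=-85/22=-3.86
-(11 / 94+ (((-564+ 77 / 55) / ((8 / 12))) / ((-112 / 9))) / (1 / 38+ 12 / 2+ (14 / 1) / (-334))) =-11.45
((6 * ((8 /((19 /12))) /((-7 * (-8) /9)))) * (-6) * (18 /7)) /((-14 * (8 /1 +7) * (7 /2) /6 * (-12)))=-11664 /228095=-0.05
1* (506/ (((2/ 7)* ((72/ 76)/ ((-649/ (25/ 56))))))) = -611469628/ 225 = -2717642.79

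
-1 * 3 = -3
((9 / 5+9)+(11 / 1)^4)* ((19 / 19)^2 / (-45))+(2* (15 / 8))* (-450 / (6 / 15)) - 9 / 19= -77716409 / 17100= -4544.82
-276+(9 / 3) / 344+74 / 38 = -1791151 / 6536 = -274.04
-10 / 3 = -3.33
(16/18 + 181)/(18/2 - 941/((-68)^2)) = 20.68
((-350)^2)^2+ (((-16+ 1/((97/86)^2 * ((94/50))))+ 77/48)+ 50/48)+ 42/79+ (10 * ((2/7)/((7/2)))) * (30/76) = 23427800286405378456701/1561202852496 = 15006249987.92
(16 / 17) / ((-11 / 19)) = -304 / 187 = -1.63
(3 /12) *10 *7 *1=17.50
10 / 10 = 1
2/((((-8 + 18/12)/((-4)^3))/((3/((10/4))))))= 1536/65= 23.63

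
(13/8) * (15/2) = 195/16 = 12.19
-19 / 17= -1.12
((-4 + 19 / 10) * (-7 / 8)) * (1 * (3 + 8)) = 1617 / 80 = 20.21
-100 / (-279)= 100 / 279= 0.36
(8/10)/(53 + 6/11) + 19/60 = 11719/35340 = 0.33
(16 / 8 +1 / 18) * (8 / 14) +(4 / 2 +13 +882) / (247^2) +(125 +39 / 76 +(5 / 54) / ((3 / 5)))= 1350228605 / 10643724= 126.86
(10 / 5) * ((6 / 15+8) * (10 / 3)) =56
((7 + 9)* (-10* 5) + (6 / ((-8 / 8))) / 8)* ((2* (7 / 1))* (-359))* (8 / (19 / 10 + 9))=321965560 / 109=2953812.48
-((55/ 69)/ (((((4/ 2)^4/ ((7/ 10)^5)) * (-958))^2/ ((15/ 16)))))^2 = -0.00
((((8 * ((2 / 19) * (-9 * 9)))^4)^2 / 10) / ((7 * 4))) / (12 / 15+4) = 41451359947637504606208 / 118884941287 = 348667875837.78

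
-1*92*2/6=-30.67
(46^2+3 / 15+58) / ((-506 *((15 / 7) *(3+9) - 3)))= -76097 / 402270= -0.19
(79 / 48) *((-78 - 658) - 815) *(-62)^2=-39250123 / 4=-9812530.75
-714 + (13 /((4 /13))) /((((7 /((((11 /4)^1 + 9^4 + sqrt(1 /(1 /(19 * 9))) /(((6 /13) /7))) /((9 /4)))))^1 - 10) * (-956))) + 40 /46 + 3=-477702316638182297 /672700770063632 - 107653 * sqrt(19) /14623929783992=-710.13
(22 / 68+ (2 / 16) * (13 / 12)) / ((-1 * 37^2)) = -749 / 2234208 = -0.00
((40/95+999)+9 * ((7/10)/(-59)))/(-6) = -166.55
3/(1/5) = 15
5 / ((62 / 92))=230 / 31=7.42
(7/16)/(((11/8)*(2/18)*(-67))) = -63/1474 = -0.04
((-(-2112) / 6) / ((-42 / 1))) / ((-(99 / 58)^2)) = 53824 / 18711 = 2.88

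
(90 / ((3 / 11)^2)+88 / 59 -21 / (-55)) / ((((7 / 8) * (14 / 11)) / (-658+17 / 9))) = -6192422332 / 8673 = -713988.51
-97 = -97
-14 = -14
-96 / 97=-0.99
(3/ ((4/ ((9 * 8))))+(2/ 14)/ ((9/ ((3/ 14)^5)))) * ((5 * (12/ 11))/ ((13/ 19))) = 57939787215/ 134590456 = 430.49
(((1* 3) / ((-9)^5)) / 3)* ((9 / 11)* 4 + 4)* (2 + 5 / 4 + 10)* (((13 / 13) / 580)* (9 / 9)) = -53 / 18836631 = -0.00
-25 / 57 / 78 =-25 / 4446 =-0.01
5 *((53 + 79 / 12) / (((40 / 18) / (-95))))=-203775 / 16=-12735.94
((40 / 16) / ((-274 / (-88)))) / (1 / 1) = 110 / 137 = 0.80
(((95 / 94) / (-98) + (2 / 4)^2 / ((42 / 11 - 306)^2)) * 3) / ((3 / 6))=-1049374057 / 16963861152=-0.06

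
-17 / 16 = -1.06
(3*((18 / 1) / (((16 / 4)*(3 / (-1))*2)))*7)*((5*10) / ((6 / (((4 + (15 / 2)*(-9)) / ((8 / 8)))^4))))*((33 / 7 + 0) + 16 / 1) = -44204265169.92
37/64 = 0.58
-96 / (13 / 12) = -1152 / 13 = -88.62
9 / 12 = 3 / 4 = 0.75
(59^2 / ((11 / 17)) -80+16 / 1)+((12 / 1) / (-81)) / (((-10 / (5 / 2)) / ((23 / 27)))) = 42627070 / 8019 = 5315.76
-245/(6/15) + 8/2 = -1217/2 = -608.50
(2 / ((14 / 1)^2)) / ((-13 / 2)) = -1 / 637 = -0.00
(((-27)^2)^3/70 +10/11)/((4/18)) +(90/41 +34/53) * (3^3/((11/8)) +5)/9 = 750101824905187/30117780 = 24905614.72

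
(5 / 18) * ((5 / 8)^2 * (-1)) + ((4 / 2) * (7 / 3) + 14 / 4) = 9283 / 1152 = 8.06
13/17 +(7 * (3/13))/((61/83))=39940/13481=2.96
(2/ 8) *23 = 23/ 4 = 5.75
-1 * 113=-113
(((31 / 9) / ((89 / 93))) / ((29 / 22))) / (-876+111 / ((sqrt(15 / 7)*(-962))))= -20866308320 / 6694419347079+549692*sqrt(105) / 20083258041237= -0.00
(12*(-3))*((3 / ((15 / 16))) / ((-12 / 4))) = 192 / 5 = 38.40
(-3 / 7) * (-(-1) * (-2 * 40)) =240 / 7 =34.29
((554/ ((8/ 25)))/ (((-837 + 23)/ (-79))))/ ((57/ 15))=44.22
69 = 69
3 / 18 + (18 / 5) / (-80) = 73 / 600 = 0.12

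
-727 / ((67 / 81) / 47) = -2767689 / 67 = -41308.79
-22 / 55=-2 / 5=-0.40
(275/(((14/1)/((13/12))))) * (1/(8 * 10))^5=143/22020096000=0.00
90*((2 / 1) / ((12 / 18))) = 270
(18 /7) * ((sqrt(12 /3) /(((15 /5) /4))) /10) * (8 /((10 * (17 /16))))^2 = 98304 /252875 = 0.39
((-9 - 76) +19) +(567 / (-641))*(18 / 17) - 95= -1764623 / 10897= -161.94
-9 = -9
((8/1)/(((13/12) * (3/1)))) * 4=128/13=9.85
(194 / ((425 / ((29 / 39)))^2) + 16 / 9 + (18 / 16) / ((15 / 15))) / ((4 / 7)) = 4963125111 / 976820000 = 5.08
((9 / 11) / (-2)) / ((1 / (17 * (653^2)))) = -65240577 / 22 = -2965480.77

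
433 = 433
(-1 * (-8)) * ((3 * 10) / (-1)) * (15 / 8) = -450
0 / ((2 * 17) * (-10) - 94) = 0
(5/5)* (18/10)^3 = 729/125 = 5.83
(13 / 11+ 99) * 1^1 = 1102 / 11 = 100.18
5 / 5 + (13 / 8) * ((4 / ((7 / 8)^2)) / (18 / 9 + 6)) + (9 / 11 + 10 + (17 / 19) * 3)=159387 / 10241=15.56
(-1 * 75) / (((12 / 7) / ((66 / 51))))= -1925 / 34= -56.62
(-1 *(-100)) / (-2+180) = 50 / 89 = 0.56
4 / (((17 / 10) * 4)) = 10 / 17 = 0.59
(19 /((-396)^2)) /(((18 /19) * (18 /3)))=361 /16936128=0.00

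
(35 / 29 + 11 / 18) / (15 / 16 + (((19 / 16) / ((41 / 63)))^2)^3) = 37814577552605315072 / 787224526215420489309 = 0.05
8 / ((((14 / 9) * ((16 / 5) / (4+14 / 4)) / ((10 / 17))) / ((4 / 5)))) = 675 / 119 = 5.67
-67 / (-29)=67 / 29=2.31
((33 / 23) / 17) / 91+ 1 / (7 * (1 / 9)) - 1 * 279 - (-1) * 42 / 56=-5631219 / 20332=-276.96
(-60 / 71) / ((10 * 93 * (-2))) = 1 / 2201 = 0.00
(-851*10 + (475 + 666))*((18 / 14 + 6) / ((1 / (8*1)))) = -3006552 / 7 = -429507.43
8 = 8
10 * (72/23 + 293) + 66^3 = 6680518/23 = 290457.30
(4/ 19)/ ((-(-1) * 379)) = 4/ 7201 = 0.00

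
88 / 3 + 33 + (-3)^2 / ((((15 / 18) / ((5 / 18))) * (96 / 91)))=6257 / 96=65.18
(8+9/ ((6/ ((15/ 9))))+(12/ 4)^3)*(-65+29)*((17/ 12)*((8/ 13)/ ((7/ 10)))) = -153000/ 91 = -1681.32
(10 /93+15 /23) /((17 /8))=13000 /36363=0.36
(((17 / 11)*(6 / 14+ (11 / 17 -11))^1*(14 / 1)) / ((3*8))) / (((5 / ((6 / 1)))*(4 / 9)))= -10629 / 440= -24.16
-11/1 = -11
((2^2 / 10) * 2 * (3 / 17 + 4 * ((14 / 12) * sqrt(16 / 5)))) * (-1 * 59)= -402.35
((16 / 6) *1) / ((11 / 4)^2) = 128 / 363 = 0.35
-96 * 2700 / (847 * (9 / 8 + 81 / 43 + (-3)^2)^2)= -378675200 / 178446807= -2.12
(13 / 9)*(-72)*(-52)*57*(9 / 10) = 1387152 / 5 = 277430.40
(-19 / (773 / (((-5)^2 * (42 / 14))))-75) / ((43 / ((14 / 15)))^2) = -51744 / 1429277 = -0.04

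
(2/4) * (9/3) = 3/2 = 1.50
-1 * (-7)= 7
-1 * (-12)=12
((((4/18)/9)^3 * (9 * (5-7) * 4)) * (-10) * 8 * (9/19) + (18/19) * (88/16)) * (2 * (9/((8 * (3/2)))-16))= -39934199/249318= -160.17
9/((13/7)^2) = 441/169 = 2.61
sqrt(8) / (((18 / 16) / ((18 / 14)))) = 16*sqrt(2) / 7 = 3.23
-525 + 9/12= -2097/4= -524.25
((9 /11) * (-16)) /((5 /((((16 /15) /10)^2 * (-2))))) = 2048 /34375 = 0.06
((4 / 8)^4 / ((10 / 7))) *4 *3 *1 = 0.52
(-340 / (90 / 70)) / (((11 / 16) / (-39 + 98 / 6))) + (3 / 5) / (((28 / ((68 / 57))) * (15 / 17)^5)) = 48430885513259 / 5554828125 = 8718.70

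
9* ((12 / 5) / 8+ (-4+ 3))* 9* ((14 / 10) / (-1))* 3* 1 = 11907 / 50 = 238.14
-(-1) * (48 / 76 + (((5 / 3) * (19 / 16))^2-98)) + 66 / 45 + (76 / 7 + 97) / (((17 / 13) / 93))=197396671081 / 26046720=7578.56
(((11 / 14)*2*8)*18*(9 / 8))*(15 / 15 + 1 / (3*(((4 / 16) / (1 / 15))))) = 1386 / 5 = 277.20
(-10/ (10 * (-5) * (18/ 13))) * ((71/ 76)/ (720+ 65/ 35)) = 6461/ 34562520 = 0.00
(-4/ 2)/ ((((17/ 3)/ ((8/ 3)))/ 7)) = -112/ 17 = -6.59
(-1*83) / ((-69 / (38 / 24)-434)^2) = -29963 / 82337476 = -0.00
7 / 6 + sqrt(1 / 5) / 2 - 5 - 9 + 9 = -3.61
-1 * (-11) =11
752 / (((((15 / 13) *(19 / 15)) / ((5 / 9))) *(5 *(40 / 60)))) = 4888 / 57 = 85.75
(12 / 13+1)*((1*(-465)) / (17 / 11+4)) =-127875 / 793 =-161.25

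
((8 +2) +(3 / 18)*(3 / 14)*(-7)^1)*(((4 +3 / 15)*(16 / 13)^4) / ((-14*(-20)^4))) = -288 / 6865625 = -0.00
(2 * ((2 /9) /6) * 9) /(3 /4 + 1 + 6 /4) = 8 /39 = 0.21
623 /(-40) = -623 /40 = -15.58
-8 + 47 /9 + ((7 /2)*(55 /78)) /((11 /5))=-775 /468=-1.66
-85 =-85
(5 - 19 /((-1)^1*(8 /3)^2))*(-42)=-10311 /32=-322.22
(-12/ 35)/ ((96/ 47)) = -0.17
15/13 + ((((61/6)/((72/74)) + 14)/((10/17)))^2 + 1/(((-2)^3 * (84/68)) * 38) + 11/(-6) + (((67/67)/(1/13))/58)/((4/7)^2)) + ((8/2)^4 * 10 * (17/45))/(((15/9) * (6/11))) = 2791.34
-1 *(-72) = 72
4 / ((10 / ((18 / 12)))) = 0.60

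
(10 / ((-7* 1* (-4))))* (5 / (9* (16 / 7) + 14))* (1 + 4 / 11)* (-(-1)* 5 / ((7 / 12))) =0.60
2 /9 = 0.22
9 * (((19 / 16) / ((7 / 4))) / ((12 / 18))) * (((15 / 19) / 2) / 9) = 45 / 112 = 0.40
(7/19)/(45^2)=7/38475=0.00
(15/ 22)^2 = 225/ 484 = 0.46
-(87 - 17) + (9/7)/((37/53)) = -17653/259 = -68.16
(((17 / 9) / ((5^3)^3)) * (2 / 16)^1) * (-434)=-3689 / 70312500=-0.00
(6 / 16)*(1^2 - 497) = -186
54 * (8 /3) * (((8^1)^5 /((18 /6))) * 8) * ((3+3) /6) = 12582912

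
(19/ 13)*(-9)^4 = 124659/ 13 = 9589.15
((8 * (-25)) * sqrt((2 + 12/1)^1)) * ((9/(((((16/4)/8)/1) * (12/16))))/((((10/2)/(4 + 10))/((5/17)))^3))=-13171200 * sqrt(14)/4913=-10030.96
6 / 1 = 6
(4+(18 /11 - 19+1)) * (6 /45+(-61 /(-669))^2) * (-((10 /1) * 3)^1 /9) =86218288 /14769513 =5.84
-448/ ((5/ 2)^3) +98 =8666/ 125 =69.33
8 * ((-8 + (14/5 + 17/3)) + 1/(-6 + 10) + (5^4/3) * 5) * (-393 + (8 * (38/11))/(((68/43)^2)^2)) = -21014533753811/6485160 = -3240403.28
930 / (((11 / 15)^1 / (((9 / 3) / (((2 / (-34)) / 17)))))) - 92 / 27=-326556562 / 297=-1099517.04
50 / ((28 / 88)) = 1100 / 7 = 157.14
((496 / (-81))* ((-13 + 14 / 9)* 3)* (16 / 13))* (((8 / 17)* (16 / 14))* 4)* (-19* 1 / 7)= -3975872512 / 2631447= -1510.91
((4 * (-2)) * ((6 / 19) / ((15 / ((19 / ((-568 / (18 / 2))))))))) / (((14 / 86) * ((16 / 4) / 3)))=0.23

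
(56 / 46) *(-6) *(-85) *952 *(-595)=-8088763200 / 23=-351685356.52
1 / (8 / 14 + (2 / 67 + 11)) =469 / 5441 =0.09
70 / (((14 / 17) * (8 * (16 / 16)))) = 85 / 8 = 10.62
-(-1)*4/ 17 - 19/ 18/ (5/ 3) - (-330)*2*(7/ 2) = 1177897/ 510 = 2309.60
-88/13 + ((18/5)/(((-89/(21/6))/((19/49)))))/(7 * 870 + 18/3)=-557012581/82285840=-6.77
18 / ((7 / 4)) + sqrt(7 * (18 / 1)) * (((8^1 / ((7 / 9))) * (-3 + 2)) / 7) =72 / 7 - 216 * sqrt(14) / 49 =-6.21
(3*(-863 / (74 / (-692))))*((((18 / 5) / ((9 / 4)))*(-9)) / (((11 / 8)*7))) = -515977344 / 14245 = -36221.65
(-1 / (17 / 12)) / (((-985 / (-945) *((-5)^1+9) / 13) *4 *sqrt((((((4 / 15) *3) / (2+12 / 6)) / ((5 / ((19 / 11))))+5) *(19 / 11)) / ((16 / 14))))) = -57915 *sqrt(92701) / 88701614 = -0.20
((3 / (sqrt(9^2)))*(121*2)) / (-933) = -242 / 2799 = -0.09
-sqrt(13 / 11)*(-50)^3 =125000*sqrt(143) / 11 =135889.33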